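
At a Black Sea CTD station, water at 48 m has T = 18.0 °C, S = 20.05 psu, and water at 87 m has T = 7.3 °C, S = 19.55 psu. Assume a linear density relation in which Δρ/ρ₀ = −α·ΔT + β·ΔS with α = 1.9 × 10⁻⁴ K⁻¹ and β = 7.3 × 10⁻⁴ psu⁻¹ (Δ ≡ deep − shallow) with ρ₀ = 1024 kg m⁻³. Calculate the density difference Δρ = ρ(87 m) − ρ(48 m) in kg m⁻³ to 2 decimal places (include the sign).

ΔT = -10.7 K, ΔS = -0.50 psu (deep − shallow).
Δρ/ρ₀ = −(1.9 × 10⁻⁴)(-10.7) + (7.3 × 10⁻⁴)(-0.50) = 1.668 × 10⁻³.
Δρ = 1024 × (1.668 × 10⁻³) = +1.71 kg m⁻³.
Positive Δρ: denser below, stable.

+1.71 kg m⁻³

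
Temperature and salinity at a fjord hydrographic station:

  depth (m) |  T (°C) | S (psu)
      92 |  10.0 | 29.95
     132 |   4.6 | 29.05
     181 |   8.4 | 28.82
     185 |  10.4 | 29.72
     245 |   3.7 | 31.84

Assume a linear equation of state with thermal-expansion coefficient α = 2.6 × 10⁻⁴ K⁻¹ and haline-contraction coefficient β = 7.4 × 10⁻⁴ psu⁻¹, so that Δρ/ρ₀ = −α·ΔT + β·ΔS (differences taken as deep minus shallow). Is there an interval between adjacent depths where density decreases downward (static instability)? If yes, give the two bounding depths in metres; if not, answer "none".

132–181 m

Evaluate Δρ/ρ₀ = −αΔT + βΔS across each adjacent pair:
  92–132 m: −αΔT+βΔS = −(2.6 × 10⁻⁴)(-5.4)+(7.4 × 10⁻⁴)(-0.90) = 7.4 × 10⁻⁴ → stable
  132–181 m: −αΔT+βΔS = −(2.6 × 10⁻⁴)(+3.8)+(7.4 × 10⁻⁴)(-0.23) = -1.2 × 10⁻³ → UNSTABLE
  181–185 m: −αΔT+βΔS = −(2.6 × 10⁻⁴)(+2.0)+(7.4 × 10⁻⁴)(+0.90) = 1.5 × 10⁻⁴ → stable
  185–245 m: −αΔT+βΔS = −(2.6 × 10⁻⁴)(-6.7)+(7.4 × 10⁻⁴)(+2.12) = 3.3 × 10⁻³ → stable
The 132–181 m interval has Δρ < 0: lighter water underlies denser water.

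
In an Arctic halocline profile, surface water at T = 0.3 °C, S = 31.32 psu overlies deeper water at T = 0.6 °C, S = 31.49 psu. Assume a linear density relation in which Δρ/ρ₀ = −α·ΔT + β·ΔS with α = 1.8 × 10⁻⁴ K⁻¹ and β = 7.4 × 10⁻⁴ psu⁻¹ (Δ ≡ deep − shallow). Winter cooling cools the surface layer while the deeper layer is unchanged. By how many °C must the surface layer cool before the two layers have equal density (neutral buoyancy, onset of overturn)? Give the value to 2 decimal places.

Neutral buoyancy requires Δρ = 0, i.e. −α(T_deep − T_surf′) + β(S_deep − S_surf) = 0.
T_surf′ = T_deep − (β/α)·ΔS = 0.6 − (7.4 × 10⁻⁴/1.8 × 10⁻⁴)·(+0.17) = -0.0989 °C.
Cooling required: 0.3 − (-0.0989) = 0.3989 °C.

0.40 °C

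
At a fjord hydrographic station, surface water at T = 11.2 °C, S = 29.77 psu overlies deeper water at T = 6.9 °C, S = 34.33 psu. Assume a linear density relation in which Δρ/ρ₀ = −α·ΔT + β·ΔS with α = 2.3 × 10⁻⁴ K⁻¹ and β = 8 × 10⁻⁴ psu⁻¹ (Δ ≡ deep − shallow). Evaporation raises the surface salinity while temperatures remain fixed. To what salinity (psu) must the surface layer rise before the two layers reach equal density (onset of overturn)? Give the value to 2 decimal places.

35.57 psu

Neutral buoyancy requires −α(T_deep − T_surf) + β(S_deep − S_surf′) = 0.
S_surf′ = S_deep − (α/β)·ΔT = 34.33 − (2.3 × 10⁻⁴/8 × 10⁻⁴)·(-4.3) = 35.5662 psu.
Increase required: 35.5662 − 29.77 = 5.7962 psu.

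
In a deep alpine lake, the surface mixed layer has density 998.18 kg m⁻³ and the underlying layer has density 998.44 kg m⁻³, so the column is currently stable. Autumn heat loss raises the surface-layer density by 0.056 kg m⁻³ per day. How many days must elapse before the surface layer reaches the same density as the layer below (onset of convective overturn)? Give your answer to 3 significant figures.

4.64 days

Density deficit of the surface layer: 998.44 − 998.18 = 0.26 kg m⁻³.
Required change = 0.26 / 0.056 = 4.64 days.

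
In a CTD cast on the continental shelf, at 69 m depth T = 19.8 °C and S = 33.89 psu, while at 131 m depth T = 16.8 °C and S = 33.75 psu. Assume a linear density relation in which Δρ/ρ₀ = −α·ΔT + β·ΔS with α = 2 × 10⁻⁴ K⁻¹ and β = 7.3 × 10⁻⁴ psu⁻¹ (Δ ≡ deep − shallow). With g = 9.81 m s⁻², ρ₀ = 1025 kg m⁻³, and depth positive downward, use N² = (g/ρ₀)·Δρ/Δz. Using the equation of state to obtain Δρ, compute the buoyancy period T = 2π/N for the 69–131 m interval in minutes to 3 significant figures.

ΔT = -3.0 K, ΔS = -0.14 psu (deep − shallow).
Δρ/ρ₀ = −αΔT + βΔS = 6.00 × 10⁻⁴ − 1.022 × 10⁻⁴ = 4.978 × 10⁻⁴, so Δρ ≈ 0.5102 kg m⁻³.
N² = (g/ρ₀)·Δρ/Δz = g·(Δρ/ρ₀)/Δz = 9.81 × 4.978 × 10⁻⁴ / 62 = 7.8765 × 10⁻⁵ s⁻².
N = √(7.8765 × 10⁻⁵) = 8.8750 × 10⁻³ rad s⁻¹ → T = 2π/N = 707.96 s = 11.799 min ≈ 11.8 min.

11.8 min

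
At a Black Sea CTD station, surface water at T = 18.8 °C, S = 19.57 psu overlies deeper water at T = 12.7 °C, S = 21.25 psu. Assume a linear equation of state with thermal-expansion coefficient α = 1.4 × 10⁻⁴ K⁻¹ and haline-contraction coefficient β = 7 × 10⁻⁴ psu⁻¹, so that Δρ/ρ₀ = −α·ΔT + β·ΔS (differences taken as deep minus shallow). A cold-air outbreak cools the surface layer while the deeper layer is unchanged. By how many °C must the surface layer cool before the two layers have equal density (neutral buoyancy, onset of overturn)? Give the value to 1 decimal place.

Neutral buoyancy requires Δρ = 0, i.e. −α(T_deep − T_surf′) + β(S_deep − S_surf) = 0.
T_surf′ = T_deep − (β/α)·ΔS = 12.7 − (7 × 10⁻⁴/1.4 × 10⁻⁴)·(+1.68) = 4.300 °C.
Cooling required: 18.8 − (4.300) = 14.500 °C.

14.5 °C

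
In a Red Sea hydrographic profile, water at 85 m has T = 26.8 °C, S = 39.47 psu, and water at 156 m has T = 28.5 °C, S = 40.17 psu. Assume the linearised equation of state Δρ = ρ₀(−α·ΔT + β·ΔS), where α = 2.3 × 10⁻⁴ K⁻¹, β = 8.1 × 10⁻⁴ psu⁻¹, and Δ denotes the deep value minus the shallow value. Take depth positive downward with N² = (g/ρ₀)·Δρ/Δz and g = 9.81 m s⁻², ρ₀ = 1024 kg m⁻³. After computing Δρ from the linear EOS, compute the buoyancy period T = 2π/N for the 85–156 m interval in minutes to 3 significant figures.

ΔT = +1.7 K, ΔS = +0.70 psu (deep − shallow).
Δρ/ρ₀ = −αΔT + βΔS = -3.91 × 10⁻⁴ + 5.67 × 10⁻⁴ = 1.76 × 10⁻⁴, so Δρ ≈ 0.1802 kg m⁻³.
N² = (g/ρ₀)·Δρ/Δz = g·(Δρ/ρ₀)/Δz = 9.81 × 1.76 × 10⁻⁴ / 71 = 2.4318 × 10⁻⁵ s⁻².
N = √(2.4318 × 10⁻⁵) = 4.9313 × 10⁻³ rad s⁻¹ → T = 2π/N = 1.2741 × 10³ s = 21.235 min ≈ 21.2 min.

21.2 min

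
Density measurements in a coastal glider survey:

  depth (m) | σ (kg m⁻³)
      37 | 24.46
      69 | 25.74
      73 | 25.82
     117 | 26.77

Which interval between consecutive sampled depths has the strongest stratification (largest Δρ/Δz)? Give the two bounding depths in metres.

Compute the density gradient over each adjacent pair:
  37–69 m: Δρ/Δz = 1.28/32 = 0.040 kg m⁻⁴
  69–73 m: Δρ/Δz = 0.08/4 = 0.020 kg m⁻⁴
  73–117 m: Δρ/Δz = 0.95/44 = 0.022 kg m⁻⁴
The largest gradient is in the 37–69 m interval — the pycnocline.

37–69 m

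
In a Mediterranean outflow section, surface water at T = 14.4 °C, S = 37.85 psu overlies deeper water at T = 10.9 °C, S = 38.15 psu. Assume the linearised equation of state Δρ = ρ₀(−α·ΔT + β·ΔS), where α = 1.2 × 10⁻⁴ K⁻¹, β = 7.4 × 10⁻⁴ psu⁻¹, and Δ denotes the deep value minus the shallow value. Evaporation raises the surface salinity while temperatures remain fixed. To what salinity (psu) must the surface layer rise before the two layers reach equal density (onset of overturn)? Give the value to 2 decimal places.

38.72 psu

Neutral buoyancy requires −α(T_deep − T_surf) + β(S_deep − S_surf′) = 0.
S_surf′ = S_deep − (α/β)·ΔT = 38.15 − (1.2 × 10⁻⁴/7.4 × 10⁻⁴)·(-3.5) = 38.7176 psu.
Increase required: 38.7176 − 37.85 = 0.8676 psu.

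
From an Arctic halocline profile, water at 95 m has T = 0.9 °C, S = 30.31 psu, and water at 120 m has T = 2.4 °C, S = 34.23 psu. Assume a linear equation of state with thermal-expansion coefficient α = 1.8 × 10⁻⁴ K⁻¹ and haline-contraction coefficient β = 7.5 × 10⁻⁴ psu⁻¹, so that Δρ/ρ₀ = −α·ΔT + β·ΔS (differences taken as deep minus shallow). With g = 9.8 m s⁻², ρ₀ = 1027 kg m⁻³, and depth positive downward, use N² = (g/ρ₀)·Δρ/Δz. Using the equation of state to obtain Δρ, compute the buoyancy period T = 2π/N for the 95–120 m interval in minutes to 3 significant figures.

ΔT = +1.5 K, ΔS = +3.92 psu (deep − shallow).
Δρ/ρ₀ = −αΔT + βΔS = -2.70 × 10⁻⁴ + 2.94 × 10⁻³ = 2.67 × 10⁻³, so Δρ ≈ 2.742 kg m⁻³.
N² = (g/ρ₀)·Δρ/Δz = g·(Δρ/ρ₀)/Δz = 9.8 × 2.67 × 10⁻³ / 25 = 1.0466 × 10⁻³ s⁻².
N = √(1.0466 × 10⁻³) = 0.032351 rad s⁻¹ → T = 2π/N = 194.22 s = 3.2370 min ≈ 3.24 min.

3.24 min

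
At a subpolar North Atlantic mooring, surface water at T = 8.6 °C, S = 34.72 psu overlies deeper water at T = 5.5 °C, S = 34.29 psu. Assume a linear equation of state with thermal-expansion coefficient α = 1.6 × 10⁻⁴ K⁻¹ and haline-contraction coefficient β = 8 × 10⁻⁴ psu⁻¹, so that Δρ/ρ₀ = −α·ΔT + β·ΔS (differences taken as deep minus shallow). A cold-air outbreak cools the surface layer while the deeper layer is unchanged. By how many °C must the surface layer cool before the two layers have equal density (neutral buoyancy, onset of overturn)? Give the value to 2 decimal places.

0.95 °C

Neutral buoyancy requires Δρ = 0, i.e. −α(T_deep − T_surf′) + β(S_deep − S_surf) = 0.
T_surf′ = T_deep − (β/α)·ΔS = 5.5 − (8 × 10⁻⁴/1.6 × 10⁻⁴)·(-0.43) = 7.6500 °C.
Cooling required: 8.6 − (7.6500) = 0.9500 °C.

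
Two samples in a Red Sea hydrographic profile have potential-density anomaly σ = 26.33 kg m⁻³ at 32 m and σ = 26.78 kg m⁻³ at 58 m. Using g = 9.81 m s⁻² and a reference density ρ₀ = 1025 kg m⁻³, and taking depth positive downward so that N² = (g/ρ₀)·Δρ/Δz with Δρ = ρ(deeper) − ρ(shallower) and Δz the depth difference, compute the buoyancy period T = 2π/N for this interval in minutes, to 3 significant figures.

8.14 min

Δρ = 1026.78 − 1026.33 = 0.45 kg m⁻³ over Δz = 58 − 32 = 26 m.
N² = (9.81/1025) × (0.45/26) = 1.6565 × 10⁻⁴ s⁻².
N = √(1.6565 × 10⁻⁴) = 0.012871 rad s⁻¹, so T = 2π/N = 488.17 s = 8.1362 min ≈ 8.14 min.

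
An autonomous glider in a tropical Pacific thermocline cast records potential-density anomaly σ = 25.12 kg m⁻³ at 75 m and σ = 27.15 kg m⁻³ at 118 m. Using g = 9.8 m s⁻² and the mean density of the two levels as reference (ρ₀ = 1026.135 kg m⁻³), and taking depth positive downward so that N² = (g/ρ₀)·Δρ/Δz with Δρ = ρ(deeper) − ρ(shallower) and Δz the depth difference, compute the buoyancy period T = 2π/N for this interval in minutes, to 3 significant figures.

4.93 min

Δρ = 1027.15 − 1025.12 = 2.03 kg m⁻³ over Δz = 118 − 75 = 43 m.
N² = (9.8/1026.135) × (2.03/43) = 4.5087 × 10⁻⁴ s⁻².
N = √(4.5087 × 10⁻⁴) = 0.021234 rad s⁻¹, so T = 2π/N = 295.90 s = 4.9317 min ≈ 4.93 min.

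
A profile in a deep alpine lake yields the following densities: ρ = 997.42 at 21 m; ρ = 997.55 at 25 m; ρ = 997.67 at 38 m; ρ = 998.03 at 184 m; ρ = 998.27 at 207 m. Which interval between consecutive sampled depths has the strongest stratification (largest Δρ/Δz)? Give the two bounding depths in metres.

Compute the density gradient over each adjacent pair:
  21–25 m: Δρ/Δz = 0.13/4 = 0.033 kg m⁻⁴
  25–38 m: Δρ/Δz = 0.12/13 = 9.2 × 10⁻³ kg m⁻⁴
  38–184 m: Δρ/Δz = 0.36/146 = 2.5 × 10⁻³ kg m⁻⁴
  184–207 m: Δρ/Δz = 0.24/23 = 0.010 kg m⁻⁴
The largest gradient is in the 21–25 m interval — the pycnocline.

21–25 m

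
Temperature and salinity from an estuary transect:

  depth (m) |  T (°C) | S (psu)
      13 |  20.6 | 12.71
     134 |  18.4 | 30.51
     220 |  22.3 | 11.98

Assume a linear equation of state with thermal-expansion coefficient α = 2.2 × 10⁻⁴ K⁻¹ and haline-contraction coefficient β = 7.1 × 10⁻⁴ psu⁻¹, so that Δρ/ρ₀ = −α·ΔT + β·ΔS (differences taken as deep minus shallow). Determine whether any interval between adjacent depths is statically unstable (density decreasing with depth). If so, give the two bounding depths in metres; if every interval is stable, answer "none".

Evaluate Δρ/ρ₀ = −αΔT + βΔS across each adjacent pair:
  13–134 m: −αΔT+βΔS = −(2.2 × 10⁻⁴)(-2.2)+(7.1 × 10⁻⁴)(+17.80) = 0.013 → stable
  134–220 m: −αΔT+βΔS = −(2.2 × 10⁻⁴)(+3.9)+(7.1 × 10⁻⁴)(-18.53) = -0.014 → UNSTABLE
The 134–220 m interval has Δρ < 0: lighter water underlies denser water.

134–220 m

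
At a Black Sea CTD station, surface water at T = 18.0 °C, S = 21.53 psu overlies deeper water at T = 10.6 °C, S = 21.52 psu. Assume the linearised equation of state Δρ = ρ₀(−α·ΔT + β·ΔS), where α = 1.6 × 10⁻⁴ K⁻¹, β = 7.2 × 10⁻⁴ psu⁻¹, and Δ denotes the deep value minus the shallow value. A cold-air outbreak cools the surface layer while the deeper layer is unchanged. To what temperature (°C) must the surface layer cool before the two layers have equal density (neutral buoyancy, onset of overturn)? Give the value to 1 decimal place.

10.6 °C

Neutral buoyancy requires Δρ = 0, i.e. −α(T_deep − T_surf′) + β(S_deep − S_surf) = 0.
T_surf′ = T_deep − (β/α)·ΔS = 10.6 − (7.2 × 10⁻⁴/1.6 × 10⁻⁴)·(-0.01) = 10.645 °C.
Cooling required: 18.0 − (10.645) = 7.355 °C.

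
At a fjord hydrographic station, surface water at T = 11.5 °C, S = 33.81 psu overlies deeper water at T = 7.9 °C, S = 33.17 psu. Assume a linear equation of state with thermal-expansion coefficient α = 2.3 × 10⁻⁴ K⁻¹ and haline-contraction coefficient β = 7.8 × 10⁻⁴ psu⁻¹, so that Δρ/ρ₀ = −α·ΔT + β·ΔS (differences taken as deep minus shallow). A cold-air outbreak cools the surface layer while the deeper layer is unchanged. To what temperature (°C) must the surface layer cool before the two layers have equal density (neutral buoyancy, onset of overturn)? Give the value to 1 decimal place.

10.1 °C

Neutral buoyancy requires Δρ = 0, i.e. −α(T_deep − T_surf′) + β(S_deep − S_surf) = 0.
T_surf′ = T_deep − (β/α)·ΔS = 7.9 − (7.8 × 10⁻⁴/2.3 × 10⁻⁴)·(-0.64) = 10.070 °C.
Cooling required: 11.5 − (10.070) = 1.430 °C.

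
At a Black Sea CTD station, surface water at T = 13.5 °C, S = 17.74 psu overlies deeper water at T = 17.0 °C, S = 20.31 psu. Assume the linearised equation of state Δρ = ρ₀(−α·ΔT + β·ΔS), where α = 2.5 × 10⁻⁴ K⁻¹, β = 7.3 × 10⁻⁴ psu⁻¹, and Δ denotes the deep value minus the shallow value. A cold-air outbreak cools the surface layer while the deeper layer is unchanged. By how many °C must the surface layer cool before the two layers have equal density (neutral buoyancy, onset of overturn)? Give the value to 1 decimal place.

4.0 °C

Neutral buoyancy requires Δρ = 0, i.e. −α(T_deep − T_surf′) + β(S_deep − S_surf) = 0.
T_surf′ = T_deep − (β/α)·ΔS = 17.0 − (7.3 × 10⁻⁴/2.5 × 10⁻⁴)·(+2.57) = 9.496 °C.
Cooling required: 13.5 − (9.496) = 4.004 °C.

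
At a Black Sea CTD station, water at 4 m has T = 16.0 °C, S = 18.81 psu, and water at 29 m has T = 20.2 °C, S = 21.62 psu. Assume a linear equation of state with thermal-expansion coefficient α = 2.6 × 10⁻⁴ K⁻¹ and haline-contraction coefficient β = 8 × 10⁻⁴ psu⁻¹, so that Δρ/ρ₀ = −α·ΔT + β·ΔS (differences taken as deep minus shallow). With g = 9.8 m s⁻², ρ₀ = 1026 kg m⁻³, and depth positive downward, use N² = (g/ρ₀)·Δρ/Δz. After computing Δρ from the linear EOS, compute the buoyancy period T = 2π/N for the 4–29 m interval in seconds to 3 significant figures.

ΔT = +4.2 K, ΔS = +2.81 psu (deep − shallow).
Δρ/ρ₀ = −αΔT + βΔS = -1.092 × 10⁻³ + 2.248 × 10⁻³ = 1.156 × 10⁻³, so Δρ ≈ 1.186 kg m⁻³.
N² = (g/ρ₀)·Δρ/Δz = g·(Δρ/ρ₀)/Δz = 9.8 × 1.156 × 10⁻³ / 25 = 4.5315 × 10⁻⁴ s⁻².
N = √(4.5315 × 10⁻⁴) = 0.021287 rad s⁻¹ → T = 2π/N = 295.17 s ≈ 295 s.

295 s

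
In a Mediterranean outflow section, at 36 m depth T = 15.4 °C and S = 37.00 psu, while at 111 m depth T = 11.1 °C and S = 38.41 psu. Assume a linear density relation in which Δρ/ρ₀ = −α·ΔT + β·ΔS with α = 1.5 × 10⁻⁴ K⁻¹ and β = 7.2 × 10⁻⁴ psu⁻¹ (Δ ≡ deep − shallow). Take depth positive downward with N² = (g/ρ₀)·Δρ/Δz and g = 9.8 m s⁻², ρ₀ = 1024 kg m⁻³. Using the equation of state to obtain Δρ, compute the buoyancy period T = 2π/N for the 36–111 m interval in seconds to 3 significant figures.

ΔT = -4.3 K, ΔS = +1.41 psu (deep − shallow).
Δρ/ρ₀ = −αΔT + βΔS = 6.45 × 10⁻⁴ + 1.0152 × 10⁻³ = 1.6602 × 10⁻³, so Δρ ≈ 1.700 kg m⁻³.
N² = (g/ρ₀)·Δρ/Δz = g·(Δρ/ρ₀)/Δz = 9.8 × 1.6602 × 10⁻³ / 75 = 2.1693 × 10⁻⁴ s⁻².
N = √(2.1693 × 10⁻⁴) = 0.014729 rad s⁻¹ → T = 2π/N = 426.59 s ≈ 427 s.

427 s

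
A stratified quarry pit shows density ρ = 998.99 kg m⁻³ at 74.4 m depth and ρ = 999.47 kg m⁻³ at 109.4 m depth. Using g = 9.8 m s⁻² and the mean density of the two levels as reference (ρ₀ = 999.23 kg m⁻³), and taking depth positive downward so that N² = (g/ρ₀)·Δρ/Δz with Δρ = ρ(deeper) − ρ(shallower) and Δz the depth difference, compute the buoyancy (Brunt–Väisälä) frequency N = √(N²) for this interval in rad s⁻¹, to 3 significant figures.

Δρ = 999.47 − 998.99 = 0.48 kg m⁻³ over Δz = 109.4 − 74.4 = 35 m.
N² = (9.8/999.23) × (0.48/35) = 1.3450 × 10⁻⁴ s⁻².
N = √(1.3450 × 10⁻⁴) = 0.011597 rad s⁻¹ ≈ 0.0116 rad s⁻¹.

0.0116 rad s⁻¹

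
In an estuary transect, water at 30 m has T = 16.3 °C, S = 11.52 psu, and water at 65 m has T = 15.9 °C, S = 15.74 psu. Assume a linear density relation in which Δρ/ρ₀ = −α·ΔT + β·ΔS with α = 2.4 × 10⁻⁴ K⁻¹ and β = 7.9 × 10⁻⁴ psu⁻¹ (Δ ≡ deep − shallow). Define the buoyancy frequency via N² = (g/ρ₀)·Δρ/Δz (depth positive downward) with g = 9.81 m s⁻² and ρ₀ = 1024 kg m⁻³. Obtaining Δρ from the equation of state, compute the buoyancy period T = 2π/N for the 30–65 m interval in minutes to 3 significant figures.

ΔT = -0.4 K, ΔS = +4.22 psu (deep − shallow).
Δρ/ρ₀ = −αΔT + βΔS = 9.60 × 10⁻⁵ + 3.3338 × 10⁻³ = 3.4298 × 10⁻³, so Δρ ≈ 3.512 kg m⁻³.
N² = (g/ρ₀)·Δρ/Δz = g·(Δρ/ρ₀)/Δz = 9.81 × 3.4298 × 10⁻³ / 35 = 9.6132 × 10⁻⁴ s⁻².
N = √(9.6132 × 10⁻⁴) = 0.031005 rad s⁻¹ → T = 2π/N = 202.65 s = 3.3775 min ≈ 3.38 min.

3.38 min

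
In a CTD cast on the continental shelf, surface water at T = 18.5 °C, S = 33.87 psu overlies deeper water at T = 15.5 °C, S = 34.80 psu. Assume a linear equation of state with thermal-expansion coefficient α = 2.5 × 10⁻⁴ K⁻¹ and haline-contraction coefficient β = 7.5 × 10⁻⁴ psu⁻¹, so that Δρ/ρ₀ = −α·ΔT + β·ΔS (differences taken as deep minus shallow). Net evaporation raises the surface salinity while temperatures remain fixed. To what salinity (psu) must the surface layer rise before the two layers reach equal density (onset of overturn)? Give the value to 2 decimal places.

35.80 psu

Neutral buoyancy requires −α(T_deep − T_surf) + β(S_deep − S_surf′) = 0.
S_surf′ = S_deep − (α/β)·ΔT = 34.80 − (2.5 × 10⁻⁴/7.5 × 10⁻⁴)·(-3.0) = 35.8000 psu.
Increase required: 35.8000 − 33.87 = 1.9300 psu.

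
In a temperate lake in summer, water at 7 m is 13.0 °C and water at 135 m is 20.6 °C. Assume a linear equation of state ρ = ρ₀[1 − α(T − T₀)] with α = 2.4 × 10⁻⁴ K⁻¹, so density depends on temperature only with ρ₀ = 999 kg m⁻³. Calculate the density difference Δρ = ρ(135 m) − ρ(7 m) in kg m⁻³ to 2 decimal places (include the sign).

-1.82 kg m⁻³

ΔT = +7.6 K, Δρ/ρ₀ = −αΔT = -1.824 × 10⁻³.
Δρ = 999 × (-1.824 × 10⁻³) = -1.82 kg m⁻³.
Negative Δρ: lighter below, statically unstable.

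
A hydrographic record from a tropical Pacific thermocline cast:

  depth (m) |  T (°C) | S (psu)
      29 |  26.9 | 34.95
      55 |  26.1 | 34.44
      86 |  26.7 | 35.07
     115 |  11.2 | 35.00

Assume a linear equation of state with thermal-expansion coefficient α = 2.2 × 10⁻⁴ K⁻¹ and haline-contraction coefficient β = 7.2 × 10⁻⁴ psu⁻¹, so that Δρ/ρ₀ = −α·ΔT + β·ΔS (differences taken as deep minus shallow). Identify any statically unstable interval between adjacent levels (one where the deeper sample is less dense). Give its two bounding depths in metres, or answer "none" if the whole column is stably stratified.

29–55 m

Evaluate Δρ/ρ₀ = −αΔT + βΔS across each adjacent pair:
  29–55 m: −αΔT+βΔS = −(2.2 × 10⁻⁴)(-0.8)+(7.2 × 10⁻⁴)(-0.51) = -1.9 × 10⁻⁴ → UNSTABLE
  55–86 m: −αΔT+βΔS = −(2.2 × 10⁻⁴)(+0.6)+(7.2 × 10⁻⁴)(+0.63) = 3.2 × 10⁻⁴ → stable
  86–115 m: −αΔT+βΔS = −(2.2 × 10⁻⁴)(-15.5)+(7.2 × 10⁻⁴)(-0.07) = 3.4 × 10⁻³ → stable
The 29–55 m interval has Δρ < 0: lighter water underlies denser water.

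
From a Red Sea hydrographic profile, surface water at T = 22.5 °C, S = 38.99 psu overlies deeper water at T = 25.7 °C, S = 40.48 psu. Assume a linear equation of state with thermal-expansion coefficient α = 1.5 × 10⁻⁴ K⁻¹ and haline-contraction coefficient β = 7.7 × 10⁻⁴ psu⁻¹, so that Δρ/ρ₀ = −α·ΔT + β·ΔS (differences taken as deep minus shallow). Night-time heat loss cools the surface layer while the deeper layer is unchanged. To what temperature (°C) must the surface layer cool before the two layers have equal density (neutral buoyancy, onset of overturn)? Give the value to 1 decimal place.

Neutral buoyancy requires Δρ = 0, i.e. −α(T_deep − T_surf′) + β(S_deep − S_surf) = 0.
T_surf′ = T_deep − (β/α)·ΔS = 25.7 − (7.7 × 10⁻⁴/1.5 × 10⁻⁴)·(+1.49) = 18.051 °C.
Cooling required: 22.5 − (18.051) = 4.449 °C.

18.1 °C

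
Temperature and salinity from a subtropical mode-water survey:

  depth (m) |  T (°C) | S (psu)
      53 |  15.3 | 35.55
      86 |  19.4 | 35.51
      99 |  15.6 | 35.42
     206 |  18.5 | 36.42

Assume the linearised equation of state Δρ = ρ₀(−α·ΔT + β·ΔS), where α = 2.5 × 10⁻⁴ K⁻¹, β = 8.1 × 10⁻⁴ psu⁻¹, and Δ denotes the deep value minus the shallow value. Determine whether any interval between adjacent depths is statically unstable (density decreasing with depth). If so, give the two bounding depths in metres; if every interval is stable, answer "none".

53–86 m

Evaluate Δρ/ρ₀ = −αΔT + βΔS across each adjacent pair:
  53–86 m: −αΔT+βΔS = −(2.5 × 10⁻⁴)(+4.1)+(8.1 × 10⁻⁴)(-0.04) = -1.1 × 10⁻³ → UNSTABLE
  86–99 m: −αΔT+βΔS = −(2.5 × 10⁻⁴)(-3.8)+(8.1 × 10⁻⁴)(-0.09) = 8.8 × 10⁻⁴ → stable
  99–206 m: −αΔT+βΔS = −(2.5 × 10⁻⁴)(+2.9)+(8.1 × 10⁻⁴)(+1.00) = 8.5 × 10⁻⁵ → stable
The 53–86 m interval has Δρ < 0: lighter water underlies denser water.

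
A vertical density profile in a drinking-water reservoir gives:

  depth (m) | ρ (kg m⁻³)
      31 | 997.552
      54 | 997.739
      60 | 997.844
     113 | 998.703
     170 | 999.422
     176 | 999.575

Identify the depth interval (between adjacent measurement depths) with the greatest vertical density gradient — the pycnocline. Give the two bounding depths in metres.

170–176 m

Compute the density gradient over each adjacent pair:
  31–54 m: Δρ/Δz = 0.187/23 = 8.1 × 10⁻³ kg m⁻⁴
  54–60 m: Δρ/Δz = 0.105/6 = 0.017 kg m⁻⁴
  60–113 m: Δρ/Δz = 0.859/53 = 0.016 kg m⁻⁴
  113–170 m: Δρ/Δz = 0.719/57 = 0.013 kg m⁻⁴
  170–176 m: Δρ/Δz = 0.153/6 = 0.025 kg m⁻⁴
The largest gradient is in the 170–176 m interval — the pycnocline.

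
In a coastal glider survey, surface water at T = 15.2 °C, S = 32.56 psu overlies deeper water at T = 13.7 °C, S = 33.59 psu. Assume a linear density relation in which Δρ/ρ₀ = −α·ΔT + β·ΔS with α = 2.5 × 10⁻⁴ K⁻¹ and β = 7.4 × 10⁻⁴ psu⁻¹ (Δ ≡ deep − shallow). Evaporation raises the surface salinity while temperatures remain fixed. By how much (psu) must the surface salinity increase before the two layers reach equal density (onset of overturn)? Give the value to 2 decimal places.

1.54 psu

Neutral buoyancy requires −α(T_deep − T_surf) + β(S_deep − S_surf′) = 0.
S_surf′ = S_deep − (α/β)·ΔT = 33.59 − (2.5 × 10⁻⁴/7.4 × 10⁻⁴)·(-1.5) = 34.0968 psu.
Increase required: 34.0968 − 32.56 = 1.5368 psu.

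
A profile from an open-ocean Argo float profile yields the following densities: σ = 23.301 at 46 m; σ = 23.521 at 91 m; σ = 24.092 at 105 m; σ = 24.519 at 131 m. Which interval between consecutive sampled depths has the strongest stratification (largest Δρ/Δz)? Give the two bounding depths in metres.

91–105 m

Compute the density gradient over each adjacent pair:
  46–91 m: Δρ/Δz = 0.220/45 = 4.9 × 10⁻³ kg m⁻⁴
  91–105 m: Δρ/Δz = 0.571/14 = 0.041 kg m⁻⁴
  105–131 m: Δρ/Δz = 0.427/26 = 0.016 kg m⁻⁴
The largest gradient is in the 91–105 m interval — the pycnocline.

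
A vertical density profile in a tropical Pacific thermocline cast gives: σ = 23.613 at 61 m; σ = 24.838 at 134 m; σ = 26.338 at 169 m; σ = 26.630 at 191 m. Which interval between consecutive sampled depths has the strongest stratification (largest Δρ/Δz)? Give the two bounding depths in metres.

Compute the density gradient over each adjacent pair:
  61–134 m: Δρ/Δz = 1.225/73 = 0.017 kg m⁻⁴
  134–169 m: Δρ/Δz = 1.500/35 = 0.043 kg m⁻⁴
  169–191 m: Δρ/Δz = 0.292/22 = 0.013 kg m⁻⁴
The largest gradient is in the 134–169 m interval — the pycnocline.

134–169 m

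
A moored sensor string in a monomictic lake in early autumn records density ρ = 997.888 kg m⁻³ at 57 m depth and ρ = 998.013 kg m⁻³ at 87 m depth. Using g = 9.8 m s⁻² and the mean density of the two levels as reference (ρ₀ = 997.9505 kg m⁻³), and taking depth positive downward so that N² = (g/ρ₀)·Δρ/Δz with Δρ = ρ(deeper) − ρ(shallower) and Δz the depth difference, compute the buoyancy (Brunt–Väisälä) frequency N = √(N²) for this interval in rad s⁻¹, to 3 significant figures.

Δρ = 998.013 − 997.888 = 0.125 kg m⁻³ over Δz = 87 − 57 = 30 m.
N² = (9.8/997.9505) × (0.125/30) = 4.0917 × 10⁻⁵ s⁻².
N = √(4.0917 × 10⁻⁵) = 6.3966 × 10⁻³ rad s⁻¹ ≈ 6.40 × 10⁻³ rad s⁻¹.

6.40 × 10⁻³ rad s⁻¹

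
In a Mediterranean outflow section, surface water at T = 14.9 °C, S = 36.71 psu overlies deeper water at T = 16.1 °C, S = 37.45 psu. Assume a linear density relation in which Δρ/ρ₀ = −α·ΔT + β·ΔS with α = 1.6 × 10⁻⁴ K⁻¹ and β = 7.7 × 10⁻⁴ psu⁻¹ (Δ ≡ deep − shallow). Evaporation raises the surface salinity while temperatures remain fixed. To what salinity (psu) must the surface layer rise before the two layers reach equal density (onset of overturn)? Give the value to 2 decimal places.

Neutral buoyancy requires −α(T_deep − T_surf) + β(S_deep − S_surf′) = 0.
S_surf′ = S_deep − (α/β)·ΔT = 37.45 − (1.6 × 10⁻⁴/7.7 × 10⁻⁴)·(+1.2) = 37.2006 psu.
Increase required: 37.2006 − 36.71 = 0.4906 psu.

37.20 psu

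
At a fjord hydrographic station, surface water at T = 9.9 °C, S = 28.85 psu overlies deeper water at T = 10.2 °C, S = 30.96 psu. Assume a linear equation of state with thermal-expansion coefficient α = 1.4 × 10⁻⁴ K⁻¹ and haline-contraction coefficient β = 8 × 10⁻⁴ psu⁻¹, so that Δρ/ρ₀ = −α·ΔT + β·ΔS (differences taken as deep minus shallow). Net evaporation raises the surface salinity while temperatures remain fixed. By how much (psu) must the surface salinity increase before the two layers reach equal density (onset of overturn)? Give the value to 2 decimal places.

2.06 psu

Neutral buoyancy requires −α(T_deep − T_surf) + β(S_deep − S_surf′) = 0.
S_surf′ = S_deep − (α/β)·ΔT = 30.96 − (1.4 × 10⁻⁴/8 × 10⁻⁴)·(+0.3) = 30.9075 psu.
Increase required: 30.9075 − 28.85 = 2.0575 psu.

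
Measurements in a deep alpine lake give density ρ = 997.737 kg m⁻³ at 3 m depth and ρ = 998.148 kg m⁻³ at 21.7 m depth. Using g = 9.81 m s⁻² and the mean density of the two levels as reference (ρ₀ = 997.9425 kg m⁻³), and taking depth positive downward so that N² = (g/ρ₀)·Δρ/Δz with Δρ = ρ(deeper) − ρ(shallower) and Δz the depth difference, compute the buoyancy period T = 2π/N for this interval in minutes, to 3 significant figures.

Δρ = 998.148 − 997.737 = 0.411 kg m⁻³ over Δz = 21.7 − 3 = 18.7 m.
N² = (9.81/997.9425) × (0.411/18.7) = 2.1605 × 10⁻⁴ s⁻².
N = √(2.1605 × 10⁻⁴) = 0.014699 rad s⁻¹, so T = 2π/N = 427.46 s = 7.1243 min ≈ 7.12 min.

7.12 min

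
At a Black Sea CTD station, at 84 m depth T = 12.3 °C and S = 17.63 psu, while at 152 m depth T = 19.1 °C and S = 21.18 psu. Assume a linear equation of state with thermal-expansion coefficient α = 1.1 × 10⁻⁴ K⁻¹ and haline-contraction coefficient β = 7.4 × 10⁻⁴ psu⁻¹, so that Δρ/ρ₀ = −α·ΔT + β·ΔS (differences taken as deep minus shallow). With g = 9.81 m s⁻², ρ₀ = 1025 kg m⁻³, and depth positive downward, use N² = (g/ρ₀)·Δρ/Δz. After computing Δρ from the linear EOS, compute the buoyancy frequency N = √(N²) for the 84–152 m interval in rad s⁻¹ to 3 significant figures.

ΔT = +6.8 K, ΔS = +3.55 psu (deep − shallow).
Δρ/ρ₀ = −αΔT + βΔS = -7.48 × 10⁻⁴ + 2.627 × 10⁻³ = 1.879 × 10⁻³, so Δρ ≈ 1.926 kg m⁻³.
N² = (g/ρ₀)·Δρ/Δz = g·(Δρ/ρ₀)/Δz = 9.81 × 1.879 × 10⁻³ / 68 = 2.7107 × 10⁻⁴ s⁻².
N = √(2.7107 × 10⁻⁴) = 0.016464 rad s⁻¹ ≈ 0.0165 rad s⁻¹.

0.0165 rad s⁻¹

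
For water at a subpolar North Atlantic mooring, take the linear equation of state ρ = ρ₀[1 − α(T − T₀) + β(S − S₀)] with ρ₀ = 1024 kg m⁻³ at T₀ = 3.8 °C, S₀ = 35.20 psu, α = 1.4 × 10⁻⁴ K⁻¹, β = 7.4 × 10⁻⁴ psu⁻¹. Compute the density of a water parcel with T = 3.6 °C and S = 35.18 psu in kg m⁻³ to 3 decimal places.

T − T₀ = -0.2 K, S − S₀ = -0.02 psu.
Bracket = 1 − α·(-0.2) + β·(-0.02) = 1 + (1.32 × 10⁻⁵) = 1.0000132.
ρ = 1024 × 1.0000132 = 1024.014 kg m⁻³.

1024.014 kg m⁻³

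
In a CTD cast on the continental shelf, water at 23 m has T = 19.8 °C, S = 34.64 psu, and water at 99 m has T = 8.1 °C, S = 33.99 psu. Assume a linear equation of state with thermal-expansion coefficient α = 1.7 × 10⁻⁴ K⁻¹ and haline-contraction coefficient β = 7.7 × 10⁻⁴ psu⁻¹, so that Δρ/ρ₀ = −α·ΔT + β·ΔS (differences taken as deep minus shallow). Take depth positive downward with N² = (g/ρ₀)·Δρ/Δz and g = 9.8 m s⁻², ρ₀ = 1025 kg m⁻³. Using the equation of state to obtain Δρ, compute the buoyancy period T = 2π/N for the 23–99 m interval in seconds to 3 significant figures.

454 s

ΔT = -11.7 K, ΔS = -0.65 psu (deep − shallow).
Δρ/ρ₀ = −αΔT + βΔS = 1.989 × 10⁻³ − 5.005 × 10⁻⁴ = 1.4885 × 10⁻³, so Δρ ≈ 1.526 kg m⁻³.
N² = (g/ρ₀)·Δρ/Δz = g·(Δρ/ρ₀)/Δz = 9.8 × 1.4885 × 10⁻³ / 76 = 1.9194 × 10⁻⁴ s⁻².
N = √(1.9194 × 10⁻⁴) = 0.013854 rad s⁻¹ → T = 2π/N = 453.53 s ≈ 454 s.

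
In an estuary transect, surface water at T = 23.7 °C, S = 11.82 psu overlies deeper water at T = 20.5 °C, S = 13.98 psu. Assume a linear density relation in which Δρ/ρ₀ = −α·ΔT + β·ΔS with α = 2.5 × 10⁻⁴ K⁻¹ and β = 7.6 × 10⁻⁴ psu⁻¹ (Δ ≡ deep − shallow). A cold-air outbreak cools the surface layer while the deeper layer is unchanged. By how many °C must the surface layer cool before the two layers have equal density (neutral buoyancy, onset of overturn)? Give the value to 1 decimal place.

Neutral buoyancy requires Δρ = 0, i.e. −α(T_deep − T_surf′) + β(S_deep − S_surf) = 0.
T_surf′ = T_deep − (β/α)·ΔS = 20.5 − (7.6 × 10⁻⁴/2.5 × 10⁻⁴)·(+2.16) = 13.934 °C.
Cooling required: 23.7 − (13.934) = 9.766 °C.

9.8 °C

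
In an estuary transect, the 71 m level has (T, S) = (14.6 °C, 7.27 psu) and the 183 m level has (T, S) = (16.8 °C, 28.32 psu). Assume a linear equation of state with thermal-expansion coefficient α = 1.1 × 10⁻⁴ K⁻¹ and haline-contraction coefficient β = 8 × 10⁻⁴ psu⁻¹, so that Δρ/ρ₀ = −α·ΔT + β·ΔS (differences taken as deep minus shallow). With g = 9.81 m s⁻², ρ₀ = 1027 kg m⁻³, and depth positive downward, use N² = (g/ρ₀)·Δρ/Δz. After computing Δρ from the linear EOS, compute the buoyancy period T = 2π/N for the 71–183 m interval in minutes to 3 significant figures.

2.75 min

ΔT = +2.2 K, ΔS = +21.05 psu (deep − shallow).
Δρ/ρ₀ = −αΔT + βΔS = -2.42 × 10⁻⁴ + 0.01684 = 0.016598, so Δρ ≈ 17.05 kg m⁻³.
N² = (g/ρ₀)·Δρ/Δz = g·(Δρ/ρ₀)/Δz = 9.81 × 0.016598 / 112 = 1.4538 × 10⁻³ s⁻².
N = √(1.4538 × 10⁻³) = 0.038129 rad s⁻¹ → T = 2π/N = 164.79 s = 2.7465 min ≈ 2.75 min.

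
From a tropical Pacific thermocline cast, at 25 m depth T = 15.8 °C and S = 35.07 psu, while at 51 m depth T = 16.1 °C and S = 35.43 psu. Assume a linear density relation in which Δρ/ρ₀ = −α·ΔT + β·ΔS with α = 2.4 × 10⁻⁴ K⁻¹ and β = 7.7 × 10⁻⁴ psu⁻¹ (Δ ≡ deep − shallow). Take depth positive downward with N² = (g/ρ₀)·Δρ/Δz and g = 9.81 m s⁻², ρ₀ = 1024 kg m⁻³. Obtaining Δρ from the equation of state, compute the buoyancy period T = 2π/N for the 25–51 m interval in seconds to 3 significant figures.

714 s

ΔT = +0.3 K, ΔS = +0.36 psu (deep − shallow).
Δρ/ρ₀ = −αΔT + βΔS = -7.20 × 10⁻⁵ + 2.772 × 10⁻⁴ = 2.052 × 10⁻⁴, so Δρ ≈ 0.2101 kg m⁻³.
N² = (g/ρ₀)·Δρ/Δz = g·(Δρ/ρ₀)/Δz = 9.81 × 2.052 × 10⁻⁴ / 26 = 7.7424 × 10⁻⁵ s⁻².
N = √(7.7424 × 10⁻⁵) = 8.7991 × 10⁻³ rad s⁻¹ → T = 2π/N = 714.07 s ≈ 714 s.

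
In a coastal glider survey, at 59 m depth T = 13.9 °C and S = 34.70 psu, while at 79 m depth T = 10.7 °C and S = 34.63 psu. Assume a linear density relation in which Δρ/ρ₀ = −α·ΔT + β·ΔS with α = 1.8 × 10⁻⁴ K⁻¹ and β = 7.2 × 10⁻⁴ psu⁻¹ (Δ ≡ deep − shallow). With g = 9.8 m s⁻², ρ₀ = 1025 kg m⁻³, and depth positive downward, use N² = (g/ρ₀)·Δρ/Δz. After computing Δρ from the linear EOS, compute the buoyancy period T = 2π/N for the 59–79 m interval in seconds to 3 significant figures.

ΔT = -3.2 K, ΔS = -0.07 psu (deep − shallow).
Δρ/ρ₀ = −αΔT + βΔS = 5.76 × 10⁻⁴ − 5.04 × 10⁻⁵ = 5.256 × 10⁻⁴, so Δρ ≈ 0.5387 kg m⁻³.
N² = (g/ρ₀)·Δρ/Δz = g·(Δρ/ρ₀)/Δz = 9.8 × 5.256 × 10⁻⁴ / 20 = 2.5754 × 10⁻⁴ s⁻².
N = √(2.5754 × 10⁻⁴) = 0.016048 rad s⁻¹ → T = 2π/N = 391.52 s ≈ 392 s.

392 s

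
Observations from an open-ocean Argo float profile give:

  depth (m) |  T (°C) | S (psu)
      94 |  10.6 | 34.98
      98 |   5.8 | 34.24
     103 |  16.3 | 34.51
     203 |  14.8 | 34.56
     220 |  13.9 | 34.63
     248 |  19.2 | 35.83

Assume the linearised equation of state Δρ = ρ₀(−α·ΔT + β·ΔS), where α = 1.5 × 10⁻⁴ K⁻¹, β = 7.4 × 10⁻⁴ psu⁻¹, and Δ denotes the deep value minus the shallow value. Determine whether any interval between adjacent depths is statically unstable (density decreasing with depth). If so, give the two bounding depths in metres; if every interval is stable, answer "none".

Evaluate Δρ/ρ₀ = −αΔT + βΔS across each adjacent pair:
  94–98 m: −αΔT+βΔS = −(1.5 × 10⁻⁴)(-4.8)+(7.4 × 10⁻⁴)(-0.74) = 1.7 × 10⁻⁴ → stable
  98–103 m: −αΔT+βΔS = −(1.5 × 10⁻⁴)(+10.5)+(7.4 × 10⁻⁴)(+0.27) = -1.4 × 10⁻³ → UNSTABLE
  103–203 m: −αΔT+βΔS = −(1.5 × 10⁻⁴)(-1.5)+(7.4 × 10⁻⁴)(+0.05) = 2.6 × 10⁻⁴ → stable
  203–220 m: −αΔT+βΔS = −(1.5 × 10⁻⁴)(-0.9)+(7.4 × 10⁻⁴)(+0.07) = 1.9 × 10⁻⁴ → stable
  220–248 m: −αΔT+βΔS = −(1.5 × 10⁻⁴)(+5.3)+(7.4 × 10⁻⁴)(+1.20) = 9.3 × 10⁻⁵ → stable
The 98–103 m interval has Δρ < 0: lighter water underlies denser water.

98–103 m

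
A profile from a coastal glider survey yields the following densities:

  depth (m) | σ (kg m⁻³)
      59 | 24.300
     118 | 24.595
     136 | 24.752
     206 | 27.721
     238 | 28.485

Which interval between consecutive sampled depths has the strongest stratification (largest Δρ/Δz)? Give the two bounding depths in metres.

Compute the density gradient over each adjacent pair:
  59–118 m: Δρ/Δz = 0.295/59 = 5.0 × 10⁻³ kg m⁻⁴
  118–136 m: Δρ/Δz = 0.157/18 = 8.7 × 10⁻³ kg m⁻⁴
  136–206 m: Δρ/Δz = 2.969/70 = 0.042 kg m⁻⁴
  206–238 m: Δρ/Δz = 0.764/32 = 0.024 kg m⁻⁴
The largest gradient is in the 136–206 m interval — the pycnocline.

136–206 m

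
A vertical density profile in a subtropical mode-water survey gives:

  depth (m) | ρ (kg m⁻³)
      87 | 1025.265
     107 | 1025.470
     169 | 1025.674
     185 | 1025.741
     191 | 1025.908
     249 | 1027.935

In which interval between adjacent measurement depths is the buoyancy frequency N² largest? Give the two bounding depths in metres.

191–249 m

Compute the density gradient over each adjacent pair:
  87–107 m: Δρ/Δz = 0.205/20 = 0.010 kg m⁻⁴
  107–169 m: Δρ/Δz = 0.204/62 = 3.3 × 10⁻³ kg m⁻⁴
  169–185 m: Δρ/Δz = 0.067/16 = 4.2 × 10⁻³ kg m⁻⁴
  185–191 m: Δρ/Δz = 0.167/6 = 0.028 kg m⁻⁴
  191–249 m: Δρ/Δz = 2.027/58 = 0.035 kg m⁻⁴
The largest gradient is in the 191–249 m interval — the pycnocline.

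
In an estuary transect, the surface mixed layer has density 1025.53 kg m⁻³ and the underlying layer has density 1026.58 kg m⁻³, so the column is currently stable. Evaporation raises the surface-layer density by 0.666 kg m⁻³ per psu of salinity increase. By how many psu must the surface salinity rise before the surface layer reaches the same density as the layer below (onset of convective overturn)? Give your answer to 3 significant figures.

Density deficit of the surface layer: 1026.58 − 1025.53 = 1.05 kg m⁻³.
Required change = 1.05 / 0.666 = 1.58 psu.

1.58 psu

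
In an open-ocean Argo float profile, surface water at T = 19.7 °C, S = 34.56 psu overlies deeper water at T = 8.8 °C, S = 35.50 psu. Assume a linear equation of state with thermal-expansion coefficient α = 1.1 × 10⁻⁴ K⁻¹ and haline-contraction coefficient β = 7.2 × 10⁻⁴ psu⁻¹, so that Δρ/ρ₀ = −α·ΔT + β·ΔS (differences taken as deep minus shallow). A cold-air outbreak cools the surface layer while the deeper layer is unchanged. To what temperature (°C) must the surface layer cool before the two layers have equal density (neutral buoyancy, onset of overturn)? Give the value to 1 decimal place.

Neutral buoyancy requires Δρ = 0, i.e. −α(T_deep − T_surf′) + β(S_deep − S_surf) = 0.
T_surf′ = T_deep − (β/α)·ΔS = 8.8 − (7.2 × 10⁻⁴/1.1 × 10⁻⁴)·(+0.94) = 2.647 °C.
Cooling required: 19.7 − (2.647) = 17.053 °C.

2.6 °C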